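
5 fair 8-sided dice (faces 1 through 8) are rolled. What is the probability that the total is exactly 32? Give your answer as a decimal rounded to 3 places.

0.015

There are 8^5 = 32768 equally likely outcomes.
The number of ordered 5-tuples from {1,…,8} summing to 32 is 490.
P(sum = 32) = 490/32768 = 245/16384 ≈ 0.015.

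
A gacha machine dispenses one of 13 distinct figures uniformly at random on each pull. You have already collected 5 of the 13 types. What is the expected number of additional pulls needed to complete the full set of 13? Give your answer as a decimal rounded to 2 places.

Starting from 5 distinct types, each trial gives a new one with probability (13−i)/13 when i types are held, so the wait for the next new type is 13/(13−i).
E = 13/8 + 13/7 + 13/6 + 13/5 + 13/4 + 13/3 + 13/2 + 13/1 = 9893/280 ≈ 35.33.

35.33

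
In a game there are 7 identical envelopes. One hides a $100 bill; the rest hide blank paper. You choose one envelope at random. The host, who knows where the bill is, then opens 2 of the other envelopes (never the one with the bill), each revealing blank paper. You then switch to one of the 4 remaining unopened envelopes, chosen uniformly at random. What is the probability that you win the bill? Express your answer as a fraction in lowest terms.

3/14

Your original envelope holds the bill with probability 1/7, so the other 6 collectively hold it with probability 6/7.
The host can always find 2 empty envelopes to open, so the reveals don't change that 6/7; it is now spread over the 4 remaining unopened envelopes.
P(win by switching) = (6/7) · (1/4) = 3/14.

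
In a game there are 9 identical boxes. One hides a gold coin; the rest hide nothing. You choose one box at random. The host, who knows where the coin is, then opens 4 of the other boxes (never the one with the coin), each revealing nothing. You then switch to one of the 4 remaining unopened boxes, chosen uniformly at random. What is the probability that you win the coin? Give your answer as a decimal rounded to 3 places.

0.222

Your original box holds the coin with probability 1/9, so the other 8 collectively hold it with probability 8/9.
The host can always find 4 empty boxes to open, so the reveals don't change that 8/9; it is now spread over the 4 remaining unopened boxes.
P(win by switching) = (8/9) · (1/4) = 2/9 ≈ 0.222.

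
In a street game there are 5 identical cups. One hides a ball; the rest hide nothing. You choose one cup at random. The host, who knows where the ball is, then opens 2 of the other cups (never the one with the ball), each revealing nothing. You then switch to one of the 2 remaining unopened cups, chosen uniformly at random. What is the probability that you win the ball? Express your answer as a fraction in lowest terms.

2/5

Your original cup holds the ball with probability 1/5, so the other 4 collectively hold it with probability 4/5.
The host can always find 2 empty cups to open, so the reveals don't change that 4/5; it is now spread over the 2 remaining unopened cups.
P(win by switching) = (4/5) · (1/2) = 2/5.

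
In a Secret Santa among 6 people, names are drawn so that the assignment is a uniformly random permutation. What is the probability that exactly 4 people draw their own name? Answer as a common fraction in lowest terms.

Choose which 4 of the 6 are fixed: C(6,4) = 15 ways.
The remaining 2 must have no fixed point: D(2) = 1.
P = 15·1/720 = 1/48.

1/48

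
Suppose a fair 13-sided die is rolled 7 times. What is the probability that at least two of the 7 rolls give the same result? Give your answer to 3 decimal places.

P(all 7 different) = 13/13 · 12/13 · ··· · 7/13 ≈ 0.138.
P(at least two equal) = 1 − 0.138 = 0.862.

0.862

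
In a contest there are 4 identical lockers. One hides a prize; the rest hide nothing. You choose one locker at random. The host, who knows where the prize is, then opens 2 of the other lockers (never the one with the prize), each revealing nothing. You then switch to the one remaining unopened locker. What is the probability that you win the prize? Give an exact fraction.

Your original locker holds the prize with probability 1/4, so the other 3 collectively hold it with probability 3/4.
The host can always find 2 empty lockers to open, so the reveals don't change that 3/4; it is now spread over the 1 remaining unopened locker.
P(win by switching) = (3/4) · (1/1) = 3/4.

3/4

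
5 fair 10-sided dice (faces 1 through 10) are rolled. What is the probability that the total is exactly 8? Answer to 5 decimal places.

There are 10^5 = 100000 equally likely outcomes.
The number of ordered 5-tuples from {1,…,10} summing to 8 is 35.
P(sum = 8) = 35/100000 = 7/20000 ≈ 0.00035.

0.00035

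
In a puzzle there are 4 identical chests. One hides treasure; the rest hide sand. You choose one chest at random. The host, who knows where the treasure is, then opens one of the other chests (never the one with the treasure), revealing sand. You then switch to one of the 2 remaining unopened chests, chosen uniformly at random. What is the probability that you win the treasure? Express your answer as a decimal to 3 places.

0.375

Your original chest holds the treasure with probability 1/4, so the other 3 collectively hold it with probability 3/4.
The host can always find an empty chest to open, so this doesn't change that 3/4; it is now spread over the 2 remaining unopened chests.
P(win by switching) = (3/4) · (1/2) = 3/8 ≈ 0.375.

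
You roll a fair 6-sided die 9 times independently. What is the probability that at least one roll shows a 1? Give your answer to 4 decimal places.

P(no roll shows a 1) = (5/6)^9 ≈ 0.1938.
P(at least one) = 1 − 0.1938 = 0.8062.

0.8062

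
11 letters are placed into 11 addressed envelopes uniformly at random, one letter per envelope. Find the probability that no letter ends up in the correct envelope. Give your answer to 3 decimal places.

This is the derangement probability: permutations of 11 with no fixed point.
D(11) = 11! · (1 − 1/1! + 1/2! − ··· + (−1)^11/11!) = 14684570.
P = 14684570/39916800 = 1468457/3991680 ≈ 0.368.

0.368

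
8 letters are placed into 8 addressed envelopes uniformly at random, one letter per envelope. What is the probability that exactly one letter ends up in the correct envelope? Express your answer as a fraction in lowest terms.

103/280

Choose which one is fixed: C(8,1) = 8 ways.
The remaining 7 must have no fixed point: D(7) = 1854.
P = 8·1854/40320 = 103/280.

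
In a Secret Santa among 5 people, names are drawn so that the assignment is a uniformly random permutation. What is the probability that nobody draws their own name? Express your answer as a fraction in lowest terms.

This is the derangement probability: permutations of 5 with no fixed point.
D(5) = 5! · (1 − 1/1! + 1/2! − ··· + (−1)^5/5!) = 44.
P = 44/120 = 11/30.

11/30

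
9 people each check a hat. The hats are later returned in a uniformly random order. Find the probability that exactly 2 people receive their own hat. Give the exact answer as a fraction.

103/560

Choose which 2 of the 9 are fixed: C(9,2) = 36 ways.
The remaining 7 must have no fixed point: D(7) = 1854.
P = 36·1854/362880 = 103/560.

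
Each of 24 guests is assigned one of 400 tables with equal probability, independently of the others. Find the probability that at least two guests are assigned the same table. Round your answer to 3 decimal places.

0.505

It's easier to compute the probability that all 24 are distinct.
P(all distinct) = 400/400 · 399/400 · ··· · 377/400 ≈ 0.495.
So the probability of at least one match is 1 − 0.495 = 0.505.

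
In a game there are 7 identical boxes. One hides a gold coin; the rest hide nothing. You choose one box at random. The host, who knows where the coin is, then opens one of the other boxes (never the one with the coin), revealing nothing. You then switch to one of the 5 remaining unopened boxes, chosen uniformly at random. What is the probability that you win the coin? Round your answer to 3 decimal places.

0.171

Your original box holds the coin with probability 1/7, so the other 6 collectively hold it with probability 6/7.
The host can always find an empty box to open, so this doesn't change that 6/7; it is now spread over the 5 remaining unopened boxes.
P(win by switching) = (6/7) · (1/5) = 6/35 ≈ 0.171.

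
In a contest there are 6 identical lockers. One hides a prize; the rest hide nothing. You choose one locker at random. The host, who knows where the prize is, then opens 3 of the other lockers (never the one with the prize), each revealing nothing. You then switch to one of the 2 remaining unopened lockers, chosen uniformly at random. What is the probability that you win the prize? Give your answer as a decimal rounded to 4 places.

0.4167

Your original locker holds the prize with probability 1/6, so the other 5 collectively hold it with probability 5/6.
The host can always find 3 empty lockers to open, so the reveals don't change that 5/6; it is now spread over the 2 remaining unopened lockers.
P(win by switching) = (5/6) · (1/2) = 5/12 ≈ 0.4167.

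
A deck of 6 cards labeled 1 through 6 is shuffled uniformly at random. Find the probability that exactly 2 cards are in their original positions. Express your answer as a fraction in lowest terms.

Choose which 2 of the 6 are fixed: C(6,2) = 15 ways.
The remaining 4 must have no fixed point: D(4) = 9.
P = 15·9/720 = 3/16.

3/16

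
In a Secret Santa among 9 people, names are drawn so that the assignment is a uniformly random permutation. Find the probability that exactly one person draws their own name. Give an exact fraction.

Choose which one is fixed: C(9,1) = 9 ways.
The remaining 8 must have no fixed point: D(8) = 14833.
P = 9·14833/362880 = 2119/5760.

2119/5760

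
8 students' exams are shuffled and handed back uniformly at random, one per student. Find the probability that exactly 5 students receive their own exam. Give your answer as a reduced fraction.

1/360

Choose which 5 of the 8 are fixed: C(8,5) = 56 ways.
The remaining 3 must have no fixed point: D(3) = 2.
P = 56·2/40320 = 1/360.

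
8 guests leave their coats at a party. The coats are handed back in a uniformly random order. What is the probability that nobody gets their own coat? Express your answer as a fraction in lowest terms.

2119/5760

This is the derangement probability: permutations of 8 with no fixed point.
D(8) = 8! · (1 − 1/1! + 1/2! − ··· + (−1)^8/8!) = 14833.
P = 14833/40320 = 2119/5760.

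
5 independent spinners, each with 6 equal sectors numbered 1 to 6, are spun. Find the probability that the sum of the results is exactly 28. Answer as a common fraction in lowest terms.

5/2592

There are 6^5 = 7776 equally likely outcomes.
The number of ordered 5-tuples from {1,…,6} summing to 28 is 15.
P(sum = 28) = 15/7776 = 5/2592.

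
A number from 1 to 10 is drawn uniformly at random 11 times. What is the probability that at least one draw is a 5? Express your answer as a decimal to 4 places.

P(no draw is a 5) = (9/10)^11 ≈ 0.3138.
P(at least one) = 1 − 0.3138 = 0.6862.

0.6862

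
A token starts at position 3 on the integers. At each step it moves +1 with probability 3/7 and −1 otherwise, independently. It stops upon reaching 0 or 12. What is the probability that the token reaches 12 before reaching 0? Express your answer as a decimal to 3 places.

0.045

Let r = q/p = (4/7)/(3/7) = 4/3. The recurrence P(i) = p·P(i+1) + q·P(i−1) with P(0)=0, P(12)=1 gives P(i) = (1 − r^i)/(1 − r^12).
P(3) = (1 − (4/3)^3) / (1 − (4/3)^12) = 19683/439075 ≈ 0.045.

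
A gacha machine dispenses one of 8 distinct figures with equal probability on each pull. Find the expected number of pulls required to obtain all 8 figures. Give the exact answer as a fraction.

761/35

After i distinct types are collected, each trial gives a new one with probability (8−i)/8, so the expected wait for the next new type is 8/(8−i).
E = 8/8 + 8/7 + 8/6 + 8/5 + 8/4 + 8/3 + 8/2 + 8/1 = 761/35.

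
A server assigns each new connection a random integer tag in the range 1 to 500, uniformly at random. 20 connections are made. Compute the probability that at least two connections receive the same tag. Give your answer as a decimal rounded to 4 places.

0.3196

It's easier to compute the probability that all 20 are distinct.
P(all distinct) = 500/500 · 499/500 · ··· · 481/500 ≈ 0.6804.
So the probability of at least one match is 1 − 0.6804 = 0.3196.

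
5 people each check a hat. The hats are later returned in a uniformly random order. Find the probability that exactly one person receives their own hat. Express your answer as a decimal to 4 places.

0.3750

Choose which one is fixed: C(5,1) = 5 ways.
The remaining 4 must have no fixed point: D(4) = 9.
P = 5·9/120 = 3/8 ≈ 0.3750.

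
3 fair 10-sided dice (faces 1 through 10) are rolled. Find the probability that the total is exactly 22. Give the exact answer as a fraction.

There are 10^3 = 1000 equally likely outcomes.
The number of ordered 3-tuples from {1,…,10} summing to 22 is 45.
P(sum = 22) = 45/1000 = 9/200.

9/200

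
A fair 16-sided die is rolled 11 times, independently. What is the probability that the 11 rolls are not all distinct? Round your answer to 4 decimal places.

P(all 11 different) = 16/16 · 15/16 · ··· · 6/16 ≈ 0.0099.
P(at least two equal) = 1 − 0.0099 = 0.9901.

0.9901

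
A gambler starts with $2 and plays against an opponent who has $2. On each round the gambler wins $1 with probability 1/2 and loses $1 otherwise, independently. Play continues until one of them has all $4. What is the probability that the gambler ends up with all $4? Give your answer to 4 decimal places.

With a fair step, P(i) = ½P(i−1) + ½P(i+1) with P(0)=0, P(4)=1 has the linear solution P(i) = i/4.
P(2) = 2/4 = 1/2 ≈ 0.5000.

0.5000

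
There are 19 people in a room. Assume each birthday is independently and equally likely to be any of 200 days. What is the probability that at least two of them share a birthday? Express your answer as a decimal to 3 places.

0.586

It's easier to compute the probability that all 19 are distinct.
P(all distinct) = 200/200 · 199/200 · ··· · 182/200 ≈ 0.414.
So the probability of at least one match is 1 − 0.414 = 0.586.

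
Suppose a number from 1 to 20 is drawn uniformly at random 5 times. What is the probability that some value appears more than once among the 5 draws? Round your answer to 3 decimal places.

0.419

P(all 5 different) = 20/20 · 19/20 · ··· · 16/20 ≈ 0.581.
P(at least two equal) = 1 − 0.581 = 0.419.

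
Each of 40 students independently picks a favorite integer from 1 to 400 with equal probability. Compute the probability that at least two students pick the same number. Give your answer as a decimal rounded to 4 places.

0.8670

It's easier to compute the probability that all 40 are distinct.
P(all distinct) = 400/400 · 399/400 · ··· · 361/400 ≈ 0.1330.
So the probability of at least one match is 1 − 0.1330 = 0.8670.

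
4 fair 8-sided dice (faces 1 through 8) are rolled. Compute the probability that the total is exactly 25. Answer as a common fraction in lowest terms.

15/512

There are 8^4 = 4096 equally likely outcomes.
The number of ordered 4-tuples from {1,…,8} summing to 25 is 120.
P(sum = 25) = 120/4096 = 15/512.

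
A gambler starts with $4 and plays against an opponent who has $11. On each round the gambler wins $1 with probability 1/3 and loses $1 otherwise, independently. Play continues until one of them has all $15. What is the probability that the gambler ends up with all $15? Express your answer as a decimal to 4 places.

Let r = q/p = (2/3)/(1/3) = 2. The recurrence P(i) = p·P(i+1) + q·P(i−1) with P(0)=0, P(15)=1 gives P(i) = (1 − r^i)/(1 − r^15).
P(4) = (1 − (2)^4) / (1 − (2)^15) = 15/32767 ≈ 0.0005.

0.0005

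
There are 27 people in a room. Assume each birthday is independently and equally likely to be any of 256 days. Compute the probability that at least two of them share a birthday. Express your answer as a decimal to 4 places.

It's easier to compute the probability that all 27 are distinct.
P(all distinct) = 256/256 · 255/256 · ··· · 230/256 ≈ 0.2415.
So the probability of at least one match is 1 − 0.2415 = 0.7585.

0.7585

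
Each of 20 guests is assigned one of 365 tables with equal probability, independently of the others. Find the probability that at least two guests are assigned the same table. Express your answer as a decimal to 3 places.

0.411

It's easier to compute the probability that all 20 are distinct.
P(all distinct) = 365/365 · 364/365 · ··· · 346/365 ≈ 0.589.
So the probability of at least one match is 1 − 0.589 = 0.411.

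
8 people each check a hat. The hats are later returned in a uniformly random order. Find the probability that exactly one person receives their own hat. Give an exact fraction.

103/280

Choose which one is fixed: C(8,1) = 8 ways.
The remaining 7 must have no fixed point: D(7) = 1854.
P = 8·1854/40320 = 103/280.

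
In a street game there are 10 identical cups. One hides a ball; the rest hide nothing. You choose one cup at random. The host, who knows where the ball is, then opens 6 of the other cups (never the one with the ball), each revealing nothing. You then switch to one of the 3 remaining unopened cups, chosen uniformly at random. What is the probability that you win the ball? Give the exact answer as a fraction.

Your original cup holds the ball with probability 1/10, so the other 9 collectively hold it with probability 9/10.
The host can always find 6 empty cups to open, so the reveals don't change that 9/10; it is now spread over the 3 remaining unopened cups.
P(win by switching) = (9/10) · (1/3) = 3/10.

3/10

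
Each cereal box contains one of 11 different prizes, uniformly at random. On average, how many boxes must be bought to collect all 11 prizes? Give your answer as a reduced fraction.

83711/2520

After i distinct types are collected, each trial gives a new one with probability (11−i)/11, so the expected wait for the next new type is 11/(11−i).
E = 11/11 + 11/10 + 11/9 + 11/8 + 11/7 + 11/6 + 11/5 + 11/4 + 11/3 + 11/2 + 11/1 = 83711/2520.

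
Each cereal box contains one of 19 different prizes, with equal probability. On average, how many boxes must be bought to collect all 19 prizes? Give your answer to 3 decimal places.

After i distinct types are collected, each trial gives a new one with probability (19−i)/19, so the expected wait for the next new type is 19/(19−i).
E = 19/19 + 19/18 + 19/17 + 19/16 + 19/15 + 19/14 + 19/13 + 19/12 + 19/11 + 19/10 + 19/9 + 19/8 + 19/7 + 19/6 + 19/5 + 19/4 + 19/3 + 19/2 + 19/1 = 275295799/4084080 ≈ 67.407.

67.407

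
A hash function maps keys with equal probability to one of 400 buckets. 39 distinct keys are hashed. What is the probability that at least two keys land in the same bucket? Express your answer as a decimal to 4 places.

0.8527

It's easier to compute the probability that all 39 are distinct.
P(all distinct) = 400/400 · 399/400 · ··· · 362/400 ≈ 0.1473.
So the probability of at least one match is 1 − 0.1473 = 0.8527.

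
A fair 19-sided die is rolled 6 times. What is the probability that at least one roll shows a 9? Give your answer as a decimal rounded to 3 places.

P(no roll shows a 9) = (18/19)^6 ≈ 0.723.
P(at least one) = 1 − 0.723 = 0.277.

0.277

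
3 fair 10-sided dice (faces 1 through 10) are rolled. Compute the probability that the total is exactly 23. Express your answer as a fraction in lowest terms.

9/250

There are 10^3 = 1000 equally likely outcomes.
The number of ordered 3-tuples from {1,…,10} summing to 23 is 36.
P(sum = 23) = 36/1000 = 9/250.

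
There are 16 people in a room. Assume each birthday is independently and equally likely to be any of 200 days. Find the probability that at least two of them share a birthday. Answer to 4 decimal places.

0.4600

It's easier to compute the probability that all 16 are distinct.
P(all distinct) = 200/200 · 199/200 · ··· · 185/200 ≈ 0.5400.
So the probability of at least one match is 1 − 0.5400 = 0.4600.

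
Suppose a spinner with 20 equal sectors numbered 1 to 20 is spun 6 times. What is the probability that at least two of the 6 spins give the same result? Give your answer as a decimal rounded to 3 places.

0.564

P(all 6 different) = 20/20 · 19/20 · ··· · 15/20 ≈ 0.436.
P(at least two equal) = 1 − 0.436 = 0.564.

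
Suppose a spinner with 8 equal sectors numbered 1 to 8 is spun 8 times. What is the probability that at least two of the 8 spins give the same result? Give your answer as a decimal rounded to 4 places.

0.9976

P(all 8 different) = 8/8 · 7/8 · ··· · 1/8 ≈ 0.0024.
P(at least two equal) = 1 − 0.0024 = 0.9976.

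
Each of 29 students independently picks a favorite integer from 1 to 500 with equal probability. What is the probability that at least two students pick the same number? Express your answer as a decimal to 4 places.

0.5630

It's easier to compute the probability that all 29 are distinct.
P(all distinct) = 500/500 · 499/500 · ··· · 472/500 ≈ 0.4370.
So the probability of at least one match is 1 − 0.4370 = 0.5630.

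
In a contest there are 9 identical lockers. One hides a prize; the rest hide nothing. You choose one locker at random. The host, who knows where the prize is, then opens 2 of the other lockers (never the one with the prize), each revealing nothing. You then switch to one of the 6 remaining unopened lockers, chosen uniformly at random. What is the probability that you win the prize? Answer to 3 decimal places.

Your original locker holds the prize with probability 1/9, so the other 8 collectively hold it with probability 8/9.
The host can always find 2 empty lockers to open, so the reveals don't change that 8/9; it is now spread over the 6 remaining unopened lockers.
P(win by switching) = (8/9) · (1/6) = 4/27 ≈ 0.148.

0.148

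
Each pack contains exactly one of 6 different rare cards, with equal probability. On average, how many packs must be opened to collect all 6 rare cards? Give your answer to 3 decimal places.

14.700

After i distinct types are collected, each trial gives a new one with probability (6−i)/6, so the expected wait for the next new type is 6/(6−i).
E = 6/6 + 6/5 + 6/4 + 6/3 + 6/2 + 6/1 = 147/10 ≈ 14.700.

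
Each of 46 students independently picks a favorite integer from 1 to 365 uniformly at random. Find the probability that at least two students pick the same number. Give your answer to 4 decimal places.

0.9483

It's easier to compute the probability that all 46 are distinct.
P(all distinct) = 365/365 · 364/365 · ··· · 320/365 ≈ 0.0517.
So the probability of at least one match is 1 − 0.0517 = 0.9483.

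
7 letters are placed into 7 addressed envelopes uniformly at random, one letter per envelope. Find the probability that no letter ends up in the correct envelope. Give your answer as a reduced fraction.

This is the derangement probability: permutations of 7 with no fixed point.
D(7) = 7! · (1 − 1/1! + 1/2! − ··· + (−1)^7/7!) = 1854.
P = 1854/5040 = 103/280.

103/280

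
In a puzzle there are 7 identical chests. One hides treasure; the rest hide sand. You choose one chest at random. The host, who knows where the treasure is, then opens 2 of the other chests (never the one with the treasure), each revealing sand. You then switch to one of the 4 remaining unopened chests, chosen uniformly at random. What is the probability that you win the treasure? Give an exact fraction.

3/14

Your original chest holds the treasure with probability 1/7, so the other 6 collectively hold it with probability 6/7.
The host can always find 2 empty chests to open, so the reveals don't change that 6/7; it is now spread over the 4 remaining unopened chests.
P(win by switching) = (6/7) · (1/4) = 3/14.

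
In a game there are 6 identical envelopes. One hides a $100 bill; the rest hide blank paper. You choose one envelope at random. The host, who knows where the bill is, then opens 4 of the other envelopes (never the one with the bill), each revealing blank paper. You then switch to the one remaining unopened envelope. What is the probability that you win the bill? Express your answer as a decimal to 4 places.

0.8333

Your original envelope holds the bill with probability 1/6, so the other 5 collectively hold it with probability 5/6.
The host can always find 4 empty envelopes to open, so the reveals don't change that 5/6; it is now spread over the 1 remaining unopened envelope.
P(win by switching) = (5/6) · (1/1) = 5/6 ≈ 0.8333.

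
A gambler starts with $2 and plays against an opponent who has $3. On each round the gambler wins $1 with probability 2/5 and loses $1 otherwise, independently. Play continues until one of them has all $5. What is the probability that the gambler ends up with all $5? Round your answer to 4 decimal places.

0.1896

Let r = q/p = (3/5)/(2/5) = 3/2. The recurrence P(i) = p·P(i+1) + q·P(i−1) with P(0)=0, P(5)=1 gives P(i) = (1 − r^i)/(1 − r^5).
P(2) = (1 − (3/2)^2) / (1 − (3/2)^5) = 40/211 ≈ 0.1896.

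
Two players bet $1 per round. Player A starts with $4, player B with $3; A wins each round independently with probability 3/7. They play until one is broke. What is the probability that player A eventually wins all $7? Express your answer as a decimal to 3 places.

0.333

Let r = q/p = (4/7)/(3/7) = 4/3. The recurrence P(i) = p·P(i+1) + q·P(i−1) with P(0)=0, P(7)=1 gives P(i) = (1 − r^i)/(1 − r^7).
P(4) = (1 − (4/3)^4) / (1 − (4/3)^7) = 4725/14197 ≈ 0.333.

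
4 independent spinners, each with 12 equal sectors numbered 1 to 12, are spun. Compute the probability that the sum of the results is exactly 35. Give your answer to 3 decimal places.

There are 12^4 = 20736 equally likely outcomes.
The number of ordered 4-tuples from {1,…,12} summing to 35 is 544.
P(sum = 35) = 544/20736 = 17/648 ≈ 0.026.

0.026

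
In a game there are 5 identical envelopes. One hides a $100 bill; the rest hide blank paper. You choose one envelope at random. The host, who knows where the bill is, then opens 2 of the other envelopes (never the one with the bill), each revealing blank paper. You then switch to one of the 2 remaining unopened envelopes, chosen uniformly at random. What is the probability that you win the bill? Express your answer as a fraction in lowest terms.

Your original envelope holds the bill with probability 1/5, so the other 4 collectively hold it with probability 4/5.
The host can always find 2 empty envelopes to open, so the reveals don't change that 4/5; it is now spread over the 2 remaining unopened envelopes.
P(win by switching) = (4/5) · (1/2) = 2/5.

2/5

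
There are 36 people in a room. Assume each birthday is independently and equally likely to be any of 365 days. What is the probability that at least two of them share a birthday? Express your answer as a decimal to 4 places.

It's easier to compute the probability that all 36 are distinct.
P(all distinct) = 365/365 · 364/365 · ··· · 330/365 ≈ 0.1678.
So the probability of at least one match is 1 − 0.1678 = 0.8322.

0.8322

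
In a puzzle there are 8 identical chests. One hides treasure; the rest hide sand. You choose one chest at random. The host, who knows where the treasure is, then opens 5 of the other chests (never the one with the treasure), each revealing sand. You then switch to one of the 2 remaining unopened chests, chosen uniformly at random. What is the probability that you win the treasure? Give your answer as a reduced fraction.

Your original chest holds the treasure with probability 1/8, so the other 7 collectively hold it with probability 7/8.
The host can always find 5 empty chests to open, so the reveals don't change that 7/8; it is now spread over the 2 remaining unopened chests.
P(win by switching) = (7/8) · (1/2) = 7/16.

7/16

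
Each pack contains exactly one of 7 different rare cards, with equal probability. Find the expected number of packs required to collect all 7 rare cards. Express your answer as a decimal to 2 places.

After i distinct types are collected, each trial gives a new one with probability (7−i)/7, so the expected wait for the next new type is 7/(7−i).
E = 7/7 + 7/6 + 7/5 + 7/4 + 7/3 + 7/2 + 7/1 = 363/20 ≈ 18.15.

18.15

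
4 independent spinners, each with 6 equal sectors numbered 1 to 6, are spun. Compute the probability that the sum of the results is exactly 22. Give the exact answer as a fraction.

There are 6^4 = 1296 equally likely outcomes.
The number of ordered 4-tuples from {1,…,6} summing to 22 is 10.
P(sum = 22) = 10/1296 = 5/648.

5/648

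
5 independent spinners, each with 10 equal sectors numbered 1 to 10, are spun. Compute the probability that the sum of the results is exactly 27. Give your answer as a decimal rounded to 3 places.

0.060

There are 10^5 = 100000 equally likely outcomes.
The number of ordered 5-tuples from {1,…,10} summing to 27 is 6000.
P(sum = 27) = 6000/100000 = 3/50 ≈ 0.060.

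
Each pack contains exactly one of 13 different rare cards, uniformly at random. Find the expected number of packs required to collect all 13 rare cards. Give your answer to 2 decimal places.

After i distinct types are collected, each trial gives a new one with probability (13−i)/13, so the expected wait for the next new type is 13/(13−i).
E = 13/13 + 13/12 + 13/11 + 13/10 + 13/9 + 13/8 + 13/7 + 13/6 + 13/5 + 13/4 + 13/3 + 13/2 + 13/1 = 1145993/27720 ≈ 41.34.

41.34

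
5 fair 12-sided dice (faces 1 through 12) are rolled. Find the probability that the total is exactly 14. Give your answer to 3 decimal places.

There are 12^5 = 248832 equally likely outcomes.
The number of ordered 5-tuples from {1,…,12} summing to 14 is 715.
P(sum = 14) = 715/248832 ≈ 0.003.

0.003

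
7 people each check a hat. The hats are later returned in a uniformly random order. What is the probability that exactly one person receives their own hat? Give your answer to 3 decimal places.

0.368

Choose which one is fixed: C(7,1) = 7 ways.
The remaining 6 must have no fixed point: D(6) = 265.
P = 7·265/5040 = 53/144 ≈ 0.368.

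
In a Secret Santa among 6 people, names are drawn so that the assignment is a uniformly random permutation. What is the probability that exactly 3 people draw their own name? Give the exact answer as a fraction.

Choose which 3 of the 6 are fixed: C(6,3) = 20 ways.
The remaining 3 must have no fixed point: D(3) = 2.
P = 20·2/720 = 1/18.

1/18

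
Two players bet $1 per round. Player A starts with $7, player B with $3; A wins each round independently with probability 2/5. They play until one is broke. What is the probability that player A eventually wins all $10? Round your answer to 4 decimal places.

0.2839

Let r = q/p = (3/5)/(2/5) = 3/2. The recurrence P(i) = p·P(i+1) + q·P(i−1) with P(0)=0, P(10)=1 gives P(i) = (1 − r^i)/(1 − r^10).
P(7) = (1 − (3/2)^7) / (1 − (3/2)^10) = 16472/58025 ≈ 0.2839.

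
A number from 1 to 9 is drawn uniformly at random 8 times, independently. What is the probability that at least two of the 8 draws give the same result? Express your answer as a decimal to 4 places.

0.9916

P(all 8 different) = 9/9 · 8/9 · ··· · 2/9 ≈ 0.0084.
P(at least two equal) = 1 − 0.0084 = 0.9916.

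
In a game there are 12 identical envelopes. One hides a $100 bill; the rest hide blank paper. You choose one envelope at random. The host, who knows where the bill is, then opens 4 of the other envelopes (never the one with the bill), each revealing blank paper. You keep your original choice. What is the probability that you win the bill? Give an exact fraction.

1/12

The host can always open 4 empty envelopes regardless of your choice, so the reveals give no information about your original envelope.
P(win by staying) = 1/12.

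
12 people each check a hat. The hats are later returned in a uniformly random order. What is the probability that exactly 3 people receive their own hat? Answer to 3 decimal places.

Choose which 3 of the 12 are fixed: C(12,3) = 220 ways.
The remaining 9 must have no fixed point: D(9) = 133496.
P = 220·133496/479001600 = 16687/272160 ≈ 0.061.

0.061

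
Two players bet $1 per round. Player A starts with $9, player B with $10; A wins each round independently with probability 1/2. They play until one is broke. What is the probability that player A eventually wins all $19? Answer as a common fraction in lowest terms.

9/19

With a fair step, P(i) = ½P(i−1) + ½P(i+1) with P(0)=0, P(19)=1 has the linear solution P(i) = i/19.
P(9) = 9/19.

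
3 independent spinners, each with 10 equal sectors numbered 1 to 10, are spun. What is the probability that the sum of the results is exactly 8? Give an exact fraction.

There are 10^3 = 1000 equally likely outcomes.
The number of ordered 3-tuples from {1,…,10} summing to 8 is 21.
P(sum = 8) = 21/1000.

21/1000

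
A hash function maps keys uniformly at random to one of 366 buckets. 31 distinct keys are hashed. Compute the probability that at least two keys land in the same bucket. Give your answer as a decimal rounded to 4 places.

It's easier to compute the probability that all 31 are distinct.
P(all distinct) = 366/366 · 365/366 · ··· · 336/366 ≈ 0.2705.
So the probability of at least one match is 1 − 0.2705 = 0.7295.

0.7295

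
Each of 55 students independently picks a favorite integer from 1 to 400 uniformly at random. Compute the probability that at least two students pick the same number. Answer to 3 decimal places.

0.980

It's easier to compute the probability that all 55 are distinct.
P(all distinct) = 400/400 · 399/400 · ··· · 346/400 ≈ 0.020.
So the probability of at least one match is 1 − 0.020 = 0.980.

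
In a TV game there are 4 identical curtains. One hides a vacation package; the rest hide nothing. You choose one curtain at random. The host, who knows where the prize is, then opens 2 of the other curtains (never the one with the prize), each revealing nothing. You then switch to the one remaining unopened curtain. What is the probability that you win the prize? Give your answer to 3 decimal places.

0.750

Your original curtain holds the prize with probability 1/4, so the other 3 collectively hold it with probability 3/4.
The host can always find 2 empty curtains to open, so the reveals don't change that 3/4; it is now spread over the 1 remaining unopened curtain.
P(win by switching) = (3/4) · (1/1) = 3/4 ≈ 0.750.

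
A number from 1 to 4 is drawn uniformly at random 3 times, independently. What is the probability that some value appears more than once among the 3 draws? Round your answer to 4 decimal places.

0.6250

P(all 3 different) = 4/4 · 3/4 · ··· · 2/4 ≈ 0.3750.
P(at least two equal) = 1 − 0.3750 = 0.6250.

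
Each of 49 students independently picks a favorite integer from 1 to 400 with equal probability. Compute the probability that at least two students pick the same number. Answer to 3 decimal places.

0.953

It's easier to compute the probability that all 49 are distinct.
P(all distinct) = 400/400 · 399/400 · ··· · 352/400 ≈ 0.047.
So the probability of at least one match is 1 − 0.047 = 0.953.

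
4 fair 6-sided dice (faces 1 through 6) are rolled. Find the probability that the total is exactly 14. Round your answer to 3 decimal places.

0.113

There are 6^4 = 1296 equally likely outcomes.
The number of ordered 4-tuples from {1,…,6} summing to 14 is 146.
P(sum = 14) = 146/1296 = 73/648 ≈ 0.113.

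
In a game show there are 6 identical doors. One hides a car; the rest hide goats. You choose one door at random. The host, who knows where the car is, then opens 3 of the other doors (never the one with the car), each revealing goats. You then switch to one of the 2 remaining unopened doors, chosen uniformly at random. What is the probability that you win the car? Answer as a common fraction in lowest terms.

Your original door holds the car with probability 1/6, so the other 5 collectively hold it with probability 5/6.
The host can always find 3 empty doors to open, so the reveals don't change that 5/6; it is now spread over the 2 remaining unopened doors.
P(win by switching) = (5/6) · (1/2) = 5/12.

5/12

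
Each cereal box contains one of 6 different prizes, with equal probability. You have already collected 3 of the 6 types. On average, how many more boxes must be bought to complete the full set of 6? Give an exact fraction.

11

Starting from 3 distinct types, each trial gives a new one with probability (6−i)/6 when i types are held, so the wait for the next new type is 6/(6−i).
E = 6/3 + 6/2 + 6/1 = 11.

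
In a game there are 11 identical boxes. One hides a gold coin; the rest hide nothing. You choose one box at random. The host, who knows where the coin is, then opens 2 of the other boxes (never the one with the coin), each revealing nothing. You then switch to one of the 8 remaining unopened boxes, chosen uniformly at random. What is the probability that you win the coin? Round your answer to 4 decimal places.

Your original box holds the coin with probability 1/11, so the other 10 collectively hold it with probability 10/11.
The host can always find 2 empty boxes to open, so the reveals don't change that 10/11; it is now spread over the 8 remaining unopened boxes.
P(win by switching) = (10/11) · (1/8) = 5/44 ≈ 0.1136.

0.1136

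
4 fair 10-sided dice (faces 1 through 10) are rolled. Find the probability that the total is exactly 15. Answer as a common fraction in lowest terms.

87/2500

There are 10^4 = 10000 equally likely outcomes.
The number of ordered 4-tuples from {1,…,10} summing to 15 is 348.
P(sum = 15) = 348/10000 = 87/2500.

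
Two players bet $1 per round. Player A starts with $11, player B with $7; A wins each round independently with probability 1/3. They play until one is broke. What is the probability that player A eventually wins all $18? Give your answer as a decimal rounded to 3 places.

0.008

Let r = q/p = (2/3)/(1/3) = 2. The recurrence P(i) = p·P(i+1) + q·P(i−1) with P(0)=0, P(18)=1 gives P(i) = (1 − r^i)/(1 − r^18).
P(11) = (1 − (2)^11) / (1 − (2)^18) = 2047/262143 ≈ 0.008.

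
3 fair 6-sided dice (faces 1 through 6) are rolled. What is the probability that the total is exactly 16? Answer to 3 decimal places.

There are 6^3 = 216 equally likely outcomes.
The number of ordered 3-tuples from {1,…,6} summing to 16 is 6.
P(sum = 16) = 6/216 = 1/36 ≈ 0.028.

0.028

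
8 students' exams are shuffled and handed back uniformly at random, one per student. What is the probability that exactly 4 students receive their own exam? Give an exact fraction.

Choose which 4 of the 8 are fixed: C(8,4) = 70 ways.
The remaining 4 must have no fixed point: D(4) = 9.
P = 70·9/40320 = 1/64.

1/64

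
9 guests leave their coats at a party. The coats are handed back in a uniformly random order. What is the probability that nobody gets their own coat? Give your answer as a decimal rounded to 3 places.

This is the derangement probability: permutations of 9 with no fixed point.
D(9) = 9! · (1 − 1/1! + 1/2! − ··· + (−1)^9/9!) = 133496.
P = 133496/362880 = 16687/45360 ≈ 0.368.

0.368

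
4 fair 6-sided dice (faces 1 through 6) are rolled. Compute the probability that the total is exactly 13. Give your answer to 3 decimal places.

There are 6^4 = 1296 equally likely outcomes.
The number of ordered 4-tuples from {1,…,6} summing to 13 is 140.
P(sum = 13) = 140/1296 = 35/324 ≈ 0.108.

0.108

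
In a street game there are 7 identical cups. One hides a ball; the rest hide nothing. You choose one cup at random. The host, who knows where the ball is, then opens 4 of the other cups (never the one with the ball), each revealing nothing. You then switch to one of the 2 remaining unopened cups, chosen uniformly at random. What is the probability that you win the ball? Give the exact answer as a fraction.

Your original cup holds the ball with probability 1/7, so the other 6 collectively hold it with probability 6/7.
The host can always find 4 empty cups to open, so the reveals don't change that 6/7; it is now spread over the 2 remaining unopened cups.
P(win by switching) = (6/7) · (1/2) = 3/7.

3/7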